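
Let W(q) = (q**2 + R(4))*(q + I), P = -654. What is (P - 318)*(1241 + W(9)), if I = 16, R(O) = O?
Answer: -3271752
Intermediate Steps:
W(q) = (4 + q**2)*(16 + q) (W(q) = (q**2 + 4)*(q + 16) = (4 + q**2)*(16 + q))
(P - 318)*(1241 + W(9)) = (-654 - 318)*(1241 + (64 + 9**3 + 4*9 + 16*9**2)) = -972*(1241 + (64 + 729 + 36 + 16*81)) = -972*(1241 + (64 + 729 + 36 + 1296)) = -972*(1241 + 2125) = -972*3366 = -3271752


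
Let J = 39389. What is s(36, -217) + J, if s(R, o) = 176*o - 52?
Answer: 1145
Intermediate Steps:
s(R, o) = -52 + 176*o
s(36, -217) + J = (-52 + 176*(-217)) + 39389 = (-52 - 38192) + 39389 = -38244 + 39389 = 1145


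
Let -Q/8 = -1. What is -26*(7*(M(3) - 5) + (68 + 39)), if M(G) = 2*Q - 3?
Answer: -4238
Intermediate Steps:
Q = 8 (Q = -8*(-1) = 8)
M(G) = 13 (M(G) = 2*8 - 3 = 16 - 3 = 13)
-26*(7*(M(3) - 5) + (68 + 39)) = -26*(7*(13 - 5) + (68 + 39)) = -26*(7*8 + 107) = -26*(56 + 107) = -26*163 = -4238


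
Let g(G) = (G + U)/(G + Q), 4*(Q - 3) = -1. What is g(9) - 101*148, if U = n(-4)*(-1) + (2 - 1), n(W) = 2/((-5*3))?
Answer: -10537732/705 ≈ -14947.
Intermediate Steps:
n(W) = -2/15 (n(W) = 2/(-15) = 2*(-1/15) = -2/15)
Q = 11/4 (Q = 3 + (¼)*(-1) = 3 - ¼ = 11/4 ≈ 2.7500)
U = 17/15 (U = -2/15*(-1) + (2 - 1) = 2/15 + 1 = 17/15 ≈ 1.1333)
g(G) = (17/15 + G)/(11/4 + G) (g(G) = (G + 17/15)/(G + 11/4) = (17/15 + G)/(11/4 + G))
g(9) - 101*148 = 4*(17 + 15*9)/(15*(11 + 4*9)) - 101*148 = 4*(17 + 135)/(15*(11 + 36)) - 14948 = (4/15)*152/47 - 14948 = (4/15)*(1/47)*152 - 14948 = 608/705 - 14948 = -10537732/705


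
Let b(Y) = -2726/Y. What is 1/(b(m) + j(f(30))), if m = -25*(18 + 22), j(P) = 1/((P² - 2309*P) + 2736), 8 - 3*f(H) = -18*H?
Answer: 108470875/295691324 ≈ 0.36684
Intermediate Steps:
f(H) = 8/3 + 6*H (f(H) = 8/3 - (-6)*H = 8/3 + 6*H)
j(P) = 1/(2736 + P² - 2309*P)
m = -1000 (m = -25*40 = -1000)
1/(b(m) + j(f(30))) = 1/(-2726/(-1000) + 1/(2736 + (8/3 + 6*30)² - 2309*(8/3 + 6*30))) = 1/(-2726*(-1/1000) + 1/(2736 + (8/3 + 180)² - 2309*(8/3 + 180))) = 1/(1363/500 + 1/(2736 + (548/3)² - 2309*548/3)) = 1/(1363/500 + 1/(2736 + 300304/9 - 1265332/3)) = 1/(1363/500 + 1/(-3471068/9)) = 1/(1363/500 - 9/3471068) = 1/(295691324/108470875) = 108470875/295691324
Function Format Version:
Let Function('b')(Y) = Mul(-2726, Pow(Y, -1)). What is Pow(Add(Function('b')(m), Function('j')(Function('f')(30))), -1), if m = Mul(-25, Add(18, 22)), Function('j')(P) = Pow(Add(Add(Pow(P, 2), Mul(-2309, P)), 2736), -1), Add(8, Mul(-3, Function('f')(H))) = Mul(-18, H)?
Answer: Rational(108470875, 295691324) ≈ 0.36684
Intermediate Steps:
Function('f')(H) = Add(Rational(8, 3), Mul(6, H)) (Function('f')(H) = Add(Rational(8, 3), Mul(Rational(-1, 3), Mul(-18, H))) = Add(Rational(8, 3), Mul(6, H)))
Function('j')(P) = Pow(Add(2736, Pow(P, 2), Mul(-2309, P)), -1)
m = -1000 (m = Mul(-25, 40) = -1000)
Pow(Add(Function('b')(m), Function('j')(Function('f')(30))), -1) = Pow(Add(Mul(-2726, Pow(-1000, -1)), Pow(Add(2736, Pow(Add(Rational(8, 3), Mul(6, 30)), 2), Mul(-2309, Add(Rational(8, 3), Mul(6, 30)))), -1)), -1) = Pow(Add(Mul(-2726, Rational(-1, 1000)), Pow(Add(2736, Pow(Add(Rational(8, 3), 180), 2), Mul(-2309, Add(Rational(8, 3), 180))), -1)), -1) = Pow(Add(Rational(1363, 500), Pow(Add(2736, Pow(Rational(548, 3), 2), Mul(-2309, Rational(548, 3))), -1)), -1) = Pow(Add(Rational(1363, 500), Pow(Add(2736, Rational(300304, 9), Rational(-1265332, 3)), -1)), -1) = Pow(Add(Rational(1363, 500), Pow(Rational(-3471068, 9), -1)), -1) = Pow(Add(Rational(1363, 500), Rational(-9, 3471068)), -1) = Pow(Rational(295691324, 108470875), -1) = Rational(108470875, 295691324)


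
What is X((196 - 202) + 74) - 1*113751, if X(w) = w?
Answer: -113683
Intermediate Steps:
X((196 - 202) + 74) - 1*113751 = ((196 - 202) + 74) - 1*113751 = (-6 + 74) - 113751 = 68 - 113751 = -113683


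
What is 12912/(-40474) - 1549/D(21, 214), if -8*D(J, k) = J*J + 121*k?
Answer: 80758144/532941395 ≈ 0.15153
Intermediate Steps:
D(J, k) = -121*k/8 - J**2/8 (D(J, k) = -(J*J + 121*k)/8 = -(J**2 + 121*k)/8 = -121*k/8 - J**2/8)
12912/(-40474) - 1549/D(21, 214) = 12912/(-40474) - 1549/(-121/8*214 - 1/8*21**2) = 12912*(-1/40474) - 1549/(-12947/4 - 1/8*441) = -6456/20237 - 1549/(-12947/4 - 441/8) = -6456/20237 - 1549/(-26335/8) = -6456/20237 - 1549*(-8/26335) = -6456/20237 + 12392/26335 = 80758144/532941395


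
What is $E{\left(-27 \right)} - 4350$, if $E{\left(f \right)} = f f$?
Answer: $-3621$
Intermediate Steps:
$E{\left(f \right)} = f^{2}$
$E{\left(-27 \right)} - 4350 = \left(-27\right)^{2} - 4350 = 729 - 4350 = -3621$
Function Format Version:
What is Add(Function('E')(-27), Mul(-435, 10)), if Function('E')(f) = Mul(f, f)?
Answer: -3621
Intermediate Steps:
Function('E')(f) = Pow(f, 2)
Add(Function('E')(-27), Mul(-435, 10)) = Add(Pow(-27, 2), Mul(-435, 10)) = Add(729, -4350) = -3621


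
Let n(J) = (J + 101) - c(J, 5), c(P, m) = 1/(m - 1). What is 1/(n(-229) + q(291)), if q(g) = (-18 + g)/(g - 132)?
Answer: -212/26825 ≈ -0.0079031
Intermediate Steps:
c(P, m) = 1/(-1 + m)
q(g) = (-18 + g)/(-132 + g)
n(J) = 403/4 + J (n(J) = (J + 101) - 1/(-1 + 5) = (101 + J) - 1/4 = (101 + J) - 1*¼ = (101 + J) - ¼ = 403/4 + J)
1/(n(-229) + q(291)) = 1/((403/4 - 229) + (-18 + 291)/(-132 + 291)) = 1/(-513/4 + 273/159) = 1/(-513/4 + (1/159)*273) = 1/(-513/4 + 91/53) = 1/(-26825/212) = -212/26825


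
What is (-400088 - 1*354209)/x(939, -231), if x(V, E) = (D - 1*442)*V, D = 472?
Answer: -754297/28170 ≈ -26.777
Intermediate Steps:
x(V, E) = 30*V (x(V, E) = (472 - 1*442)*V = (472 - 442)*V = 30*V)
(-400088 - 1*354209)/x(939, -231) = (-400088 - 1*354209)/((30*939)) = (-400088 - 354209)/28170 = -754297*1/28170 = -754297/28170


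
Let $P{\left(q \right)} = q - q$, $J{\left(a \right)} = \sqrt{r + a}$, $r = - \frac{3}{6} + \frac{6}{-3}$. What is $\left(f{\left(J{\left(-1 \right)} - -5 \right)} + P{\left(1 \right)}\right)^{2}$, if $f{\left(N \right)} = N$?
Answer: $\frac{\left(10 + i \sqrt{14}\right)^{2}}{4} \approx 21.5 + 18.708 i$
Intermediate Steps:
$r = - \frac{5}{2}$ ($r = \left(-3\right) \frac{1}{6} + 6 \left(- \frac{1}{3}\right) = - \frac{1}{2} - 2 = - \frac{5}{2} \approx -2.5$)
$J{\left(a \right)} = \sqrt{- \frac{5}{2} + a}$
$P{\left(q \right)} = 0$
$\left(f{\left(J{\left(-1 \right)} - -5 \right)} + P{\left(1 \right)}\right)^{2} = \left(\left(\frac{\sqrt{-10 + 4 \left(-1\right)}}{2} - -5\right) + 0\right)^{2} = \left(\left(\frac{\sqrt{-10 - 4}}{2} + 5\right) + 0\right)^{2} = \left(\left(\frac{\sqrt{-14}}{2} + 5\right) + 0\right)^{2} = \left(\left(\frac{i \sqrt{14}}{2} + 5\right) + 0\right)^{2} = \left(\left(5 + \frac{i \sqrt{14}}{2}\right) + 0\right)^{2} = \left(5 + \frac{i \sqrt{14}}{2}\right)^{2}$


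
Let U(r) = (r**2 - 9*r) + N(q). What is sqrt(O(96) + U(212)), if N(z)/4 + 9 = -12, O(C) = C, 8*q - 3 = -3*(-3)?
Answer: 2*sqrt(10762) ≈ 207.48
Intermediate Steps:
q = 3/2 (q = 3/8 + (-3*(-3))/8 = 3/8 + (1/8)*9 = 3/8 + 9/8 = 3/2 ≈ 1.5000)
N(z) = -84 (N(z) = -36 + 4*(-12) = -36 - 48 = -84)
U(r) = -84 + r**2 - 9*r (U(r) = (r**2 - 9*r) - 84 = -84 + r**2 - 9*r)
sqrt(O(96) + U(212)) = sqrt(96 + (-84 + 212**2 - 9*212)) = sqrt(96 + (-84 + 44944 - 1908)) = sqrt(96 + 42952) = sqrt(43048) = 2*sqrt(10762)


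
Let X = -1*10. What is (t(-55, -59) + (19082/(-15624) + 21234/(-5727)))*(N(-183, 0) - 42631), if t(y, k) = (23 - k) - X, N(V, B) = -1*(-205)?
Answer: -437223106381/118358 ≈ -3.6941e+6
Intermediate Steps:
X = -10
N(V, B) = 205
t(y, k) = 33 - k (t(y, k) = (23 - k) - 1*(-10) = (23 - k) + 10 = 33 - k)
(t(-55, -59) + (19082/(-15624) + 21234/(-5727)))*(N(-183, 0) - 42631) = ((33 - 1*(-59)) + (19082/(-15624) + 21234/(-5727)))*(205 - 42631) = ((33 + 59) + (19082*(-1/15624) + 21234*(-1/5727)))*(-42426) = (92 + (-1363/1116 - 7078/1909))*(-42426) = (92 - 10501015/2130444)*(-42426) = (185499833/2130444)*(-42426) = -437223106381/118358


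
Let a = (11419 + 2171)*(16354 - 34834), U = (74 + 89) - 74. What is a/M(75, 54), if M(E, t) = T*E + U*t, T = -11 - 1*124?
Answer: 9301600/197 ≈ 47216.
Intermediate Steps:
T = -135 (T = -11 - 124 = -135)
U = 89 (U = 163 - 74 = 89)
a = -251143200 (a = 13590*(-18480) = -251143200)
M(E, t) = -135*E + 89*t
a/M(75, 54) = -251143200/(-135*75 + 89*54) = -251143200/(-10125 + 4806) = -251143200/(-5319) = -251143200*(-1/5319) = 9301600/197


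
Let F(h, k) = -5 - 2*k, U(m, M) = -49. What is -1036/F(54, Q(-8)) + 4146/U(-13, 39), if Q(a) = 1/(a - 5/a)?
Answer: 1838342/13671 ≈ 134.47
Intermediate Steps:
-1036/F(54, Q(-8)) + 4146/U(-13, 39) = -1036/(-5 - (-16)/(-5 + (-8)**2)) + 4146/(-49) = -1036/(-5 - (-16)/(-5 + 64)) + 4146*(-1/49) = -1036/(-5 - (-16)/59) - 4146/49 = -1036/(-5 - 2*(-8/59)) - 4146/49 = -1036/(-5 + 16/59) - 4146/49 = -1036/(-279/59) - 4146/49 = -1036*(-59/279) - 4146/49 = 61124/279 - 4146/49 = 1838342/13671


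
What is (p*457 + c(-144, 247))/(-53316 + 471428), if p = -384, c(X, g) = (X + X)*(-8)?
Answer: -2706/6533 ≈ -0.41420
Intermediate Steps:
c(X, g) = -16*X (c(X, g) = (2*X)*(-8) = -16*X)
(p*457 + c(-144, 247))/(-53316 + 471428) = (-384*457 - 16*(-144))/(-53316 + 471428) = (-175488 + 2304)/418112 = -173184*1/418112 = -2706/6533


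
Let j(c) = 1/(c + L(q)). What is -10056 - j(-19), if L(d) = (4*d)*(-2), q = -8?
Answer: -452521/45 ≈ -10056.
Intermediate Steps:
L(d) = -8*d
j(c) = 1/(64 + c) (j(c) = 1/(c - 8*(-8)) = 1/(c + 64) = 1/(64 + c))
-10056 - j(-19) = -10056 - 1/(64 - 19) = -10056 - 1/45 = -452521/45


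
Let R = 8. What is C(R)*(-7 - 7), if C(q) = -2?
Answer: 28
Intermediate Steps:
C(R)*(-7 - 7) = -2*(-7 - 7) = -2*(-14) = 28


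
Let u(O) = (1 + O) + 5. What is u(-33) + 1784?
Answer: 1757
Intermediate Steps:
u(O) = 6 + O
u(-33) + 1784 = (6 - 33) + 1784 = -27 + 1784 = 1757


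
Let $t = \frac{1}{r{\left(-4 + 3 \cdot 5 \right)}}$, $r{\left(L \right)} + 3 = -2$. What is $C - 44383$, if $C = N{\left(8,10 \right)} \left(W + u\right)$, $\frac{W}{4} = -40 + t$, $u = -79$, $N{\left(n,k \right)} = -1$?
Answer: $- \frac{220716}{5} \approx -44143.0$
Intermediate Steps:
$r{\left(L \right)} = -5$ ($r{\left(L \right)} = -3 - 2 = -5$)
$t = - \frac{1}{5}$ ($t = \frac{1}{-5} = - \frac{1}{5} \approx -0.2$)
$W = - \frac{804}{5}$ ($W = 4 \left(-40 - \frac{1}{5}\right) = 4 \left(- \frac{201}{5}\right) = - \frac{804}{5} \approx -160.8$)
$C = \frac{1199}{5}$ ($C = - (- \frac{804}{5} - 79) = \left(-1\right) \left(- \frac{1199}{5}\right) = \frac{1199}{5} \approx 239.8$)
$C - 44383 = \frac{1199}{5} - 44383 = - \frac{220716}{5}$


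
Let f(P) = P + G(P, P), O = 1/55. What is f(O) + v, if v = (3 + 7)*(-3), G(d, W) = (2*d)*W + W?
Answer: -90638/3025 ≈ -29.963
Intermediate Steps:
O = 1/55 ≈ 0.018182
G(d, W) = W + 2*W*d (G(d, W) = 2*W*d + W = W + 2*W*d)
f(P) = P + P*(1 + 2*P)
v = -30 (v = 10*(-3) = -30)
f(O) + v = 2*(1/55)*(1 + 1/55) - 30 = 2*(1/55)*(56/55) - 30 = 112/3025 - 30 = -90638/3025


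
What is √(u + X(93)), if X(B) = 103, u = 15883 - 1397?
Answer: 3*√1621 ≈ 120.78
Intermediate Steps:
u = 14486
√(u + X(93)) = √(14486 + 103) = √14589 = 3*√1621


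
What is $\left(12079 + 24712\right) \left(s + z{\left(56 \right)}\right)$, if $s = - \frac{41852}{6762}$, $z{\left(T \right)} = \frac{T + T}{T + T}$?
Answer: $- \frac{645498095}{3381} \approx -1.9092 \cdot 10^{5}$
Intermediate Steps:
$z{\left(T \right)} = 1$ ($z{\left(T \right)} = \frac{2 T}{2 T} = 2 T \frac{1}{2 T} = 1$)
$s = - \frac{20926}{3381}$ ($s = \left(-41852\right) \frac{1}{6762} = - \frac{20926}{3381} \approx -6.1893$)
$\left(12079 + 24712\right) \left(s + z{\left(56 \right)}\right) = \left(12079 + 24712\right) \left(- \frac{20926}{3381} + 1\right) = 36791 \left(- \frac{17545}{3381}\right) = - \frac{645498095}{3381}$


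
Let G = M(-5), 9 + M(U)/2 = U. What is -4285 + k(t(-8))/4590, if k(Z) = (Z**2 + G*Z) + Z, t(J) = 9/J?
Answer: -9324145/2176 ≈ -4285.0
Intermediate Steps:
M(U) = -18 + 2*U
G = -28 (G = -18 + 2*(-5) = -18 - 10 = -28)
k(Z) = Z**2 - 27*Z (k(Z) = (Z**2 - 28*Z) + Z = Z**2 - 27*Z)
-4285 + k(t(-8))/4590 = -4285 + ((9/(-8))*(-27 + 9/(-8)))/4590 = -4285 + ((9*(-1/8))*(-27 + 9*(-1/8)))*(1/4590) = -4285 - 9*(-27 - 9/8)/8*(1/4590) = -4285 - 9/8*(-225/8)*(1/4590) = -4285 + (2025/64)*(1/4590) = -4285 + 15/2176 = -9324145/2176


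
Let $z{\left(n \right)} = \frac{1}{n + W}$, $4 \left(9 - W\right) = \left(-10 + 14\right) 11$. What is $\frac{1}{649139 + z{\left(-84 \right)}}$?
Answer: $\frac{86}{55825953} \approx 1.5405 \cdot 10^{-6}$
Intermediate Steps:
$W = -2$ ($W = 9 - \frac{\left(-10 + 14\right) 11}{4} = 9 - \frac{4 \cdot 11}{4} = 9 - 11 = -2$)
$z{\left(n \right)} = \frac{1}{-2 + n}$ ($z{\left(n \right)} = \frac{1}{n - 2} = \frac{1}{-2 + n}$)
$\frac{1}{649139 + z{\left(-84 \right)}} = \frac{1}{649139 + \frac{1}{-2 - 84}} = \frac{1}{649139 + \frac{1}{-86}} = \frac{1}{649139 - \frac{1}{86}} = \frac{1}{\frac{55825953}{86}} = \frac{86}{55825953}$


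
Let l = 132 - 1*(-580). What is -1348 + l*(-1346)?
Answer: -959700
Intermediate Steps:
l = 712 (l = 132 + 580 = 712)
-1348 + l*(-1346) = -1348 + 712*(-1346) = -1348 - 958352 = -959700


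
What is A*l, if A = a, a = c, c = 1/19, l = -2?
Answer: -2/19 ≈ -0.10526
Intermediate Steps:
c = 1/19 ≈ 0.052632
a = 1/19 ≈ 0.052632
A = 1/19 ≈ 0.052632
A*l = (1/19)*(-2) = -2/19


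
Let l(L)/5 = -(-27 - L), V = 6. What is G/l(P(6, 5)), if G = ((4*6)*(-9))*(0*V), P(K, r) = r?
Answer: 0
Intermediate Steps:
G = 0 (G = ((4*6)*(-9))*(0*6) = (24*(-9))*0 = -216*0 = 0)
l(L) = 135 + 5*L (l(L) = 5*(-(-27 - L)) = 5*(27 + L) = 135 + 5*L)
G/l(P(6, 5)) = 0/(135 + 5*5) = 0/(135 + 25) = 0/160 = 0*(1/160) = 0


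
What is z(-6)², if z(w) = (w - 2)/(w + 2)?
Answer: 4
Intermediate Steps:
z(w) = (-2 + w)/(2 + w)
z(-6)² = ((-2 - 6)/(2 - 6))² = (-8/(-4))² = (-¼*(-8))² = 2² = 4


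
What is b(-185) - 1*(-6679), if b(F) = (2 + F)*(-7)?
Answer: 7960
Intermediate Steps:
b(F) = -14 - 7*F
b(-185) - 1*(-6679) = (-14 - 7*(-185)) - 1*(-6679) = (-14 + 1295) + 6679 = 1281 + 6679 = 7960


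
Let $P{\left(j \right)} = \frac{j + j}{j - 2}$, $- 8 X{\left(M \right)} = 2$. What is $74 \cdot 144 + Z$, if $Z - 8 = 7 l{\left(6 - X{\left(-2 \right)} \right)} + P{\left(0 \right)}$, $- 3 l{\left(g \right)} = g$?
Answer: $\frac{127793}{12} \approx 10649.0$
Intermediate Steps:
$X{\left(M \right)} = - \frac{1}{4}$ ($X{\left(M \right)} = \left(- \frac{1}{8}\right) 2 = - \frac{1}{4}$)
$l{\left(g \right)} = - \frac{g}{3}$
$P{\left(j \right)} = \frac{2 j}{-2 + j}$
$Z = - \frac{79}{12}$ ($Z = 8 + \left(7 \left(- \frac{6 - - \frac{1}{4}}{3}\right) + 2 \cdot 0 \frac{1}{-2 + 0}\right) = 8 + \left(7 \left(- \frac{6 + \frac{1}{4}}{3}\right) + 2 \cdot 0 \frac{1}{-2}\right) = 8 + \left(7 \left(\left(- \frac{1}{3}\right) \frac{25}{4}\right) + 2 \cdot 0 \left(- \frac{1}{2}\right)\right) = 8 + \left(7 \left(- \frac{25}{12}\right) + 0\right) = 8 + \left(- \frac{175}{12} + 0\right) = 8 - \frac{175}{12} = - \frac{79}{12} \approx -6.5833$)
$74 \cdot 144 + Z = 74 \cdot 144 - \frac{79}{12} = 10656 - \frac{79}{12} = \frac{127793}{12}$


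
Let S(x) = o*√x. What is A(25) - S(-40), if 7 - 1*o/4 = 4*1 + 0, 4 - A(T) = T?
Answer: -21 - 24*I*√10 ≈ -21.0 - 75.895*I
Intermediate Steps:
A(T) = 4 - T
o = 12 (o = 28 - 4*(4*1 + 0) = 28 - 4*(4 + 0) = 28 - 4*4 = 28 - 16 = 12)
S(x) = 12*√x
A(25) - S(-40) = (4 - 1*25) - 12*√(-40) = (4 - 25) - 12*2*I*√10 = -21 - 24*I*√10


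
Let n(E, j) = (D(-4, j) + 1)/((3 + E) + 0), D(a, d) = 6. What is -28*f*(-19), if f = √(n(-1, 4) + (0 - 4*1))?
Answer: 266*I*√2 ≈ 376.18*I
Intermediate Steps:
n(E, j) = 7/(3 + E) (n(E, j) = (6 + 1)/((3 + E) + 0) = 7/(3 + E))
f = I*√2/2 (f = √(7/(3 - 1) + (0 - 4*1)) = √(7/2 + (0 - 4)) = √(7*(½) - 4) = √(7/2 - 4) = √(-½) = I*√2/2 ≈ 0.70711*I)
-28*f*(-19) = -14*I*√2*(-19) = 266*I*√2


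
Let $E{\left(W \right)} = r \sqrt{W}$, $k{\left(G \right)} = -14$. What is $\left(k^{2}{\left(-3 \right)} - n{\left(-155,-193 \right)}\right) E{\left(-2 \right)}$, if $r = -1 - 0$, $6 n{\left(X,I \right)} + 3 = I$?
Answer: $- \frac{686 i \sqrt{2}}{3} \approx - 323.38 i$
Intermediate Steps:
$n{\left(X,I \right)} = - \frac{1}{2} + \frac{I}{6}$
$r = -1$ ($r = -1 + 0 = -1$)
$E{\left(W \right)} = - \sqrt{W}$
$\left(k^{2}{\left(-3 \right)} - n{\left(-155,-193 \right)}\right) E{\left(-2 \right)} = \left(\left(-14\right)^{2} - \left(- \frac{1}{2} + \frac{1}{6} \left(-193\right)\right)\right) \left(- \sqrt{-2}\right) = \left(196 - \left(- \frac{1}{2} - \frac{193}{6}\right)\right) \left(- i \sqrt{2}\right) = \left(196 - - \frac{98}{3}\right) \left(- i \sqrt{2}\right) = \left(196 + \frac{98}{3}\right) \left(- i \sqrt{2}\right) = \frac{686 \left(- i \sqrt{2}\right)}{3} = - \frac{686 i \sqrt{2}}{3}$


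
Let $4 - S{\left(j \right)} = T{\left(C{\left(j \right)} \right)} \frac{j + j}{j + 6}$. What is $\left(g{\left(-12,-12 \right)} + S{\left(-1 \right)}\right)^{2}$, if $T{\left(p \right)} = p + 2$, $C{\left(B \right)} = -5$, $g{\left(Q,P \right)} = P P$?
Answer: $\frac{538756}{25} \approx 21550.0$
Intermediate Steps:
$g{\left(Q,P \right)} = P^{2}$
$T{\left(p \right)} = 2 + p$
$S{\left(j \right)} = 4 + \frac{6 j}{6 + j}$ ($S{\left(j \right)} = 4 - \left(2 - 5\right) \frac{j + j}{j + 6} = 4 - - 3 \frac{2 j}{6 + j} = 4 - - \frac{6 j}{6 + j} = 4 + \frac{6 j}{6 + j}$)
$\left(g{\left(-12,-12 \right)} + S{\left(-1 \right)}\right)^{2} = \left(\left(-12\right)^{2} + \frac{2 \left(12 + 5 \left(-1\right)\right)}{6 - 1}\right)^{2} = \left(144 + \frac{2 \left(12 - 5\right)}{5}\right)^{2} = \left(144 + 2 \cdot \frac{1}{5} \cdot 7\right)^{2} = \left(144 + \frac{14}{5}\right)^{2} = \left(\frac{734}{5}\right)^{2} = \frac{538756}{25}$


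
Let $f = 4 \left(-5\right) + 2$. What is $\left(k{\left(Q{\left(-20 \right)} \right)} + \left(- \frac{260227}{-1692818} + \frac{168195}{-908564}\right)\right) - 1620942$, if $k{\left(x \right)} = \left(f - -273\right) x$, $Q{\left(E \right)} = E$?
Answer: $- \frac{1250453552943856133}{769016746676} \approx -1.626 \cdot 10^{6}$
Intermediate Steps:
$f = -18$ ($f = -20 + 2 = -18$)
$k{\left(x \right)} = 255 x$ ($k{\left(x \right)} = \left(-18 - -273\right) x = \left(-18 + 273\right) x = 255 x$)
$\left(k{\left(Q{\left(-20 \right)} \right)} + \left(- \frac{260227}{-1692818} + \frac{168195}{-908564}\right)\right) - 1620942 = \left(255 \left(-20\right) + \left(- \frac{260227}{-1692818} + \frac{168195}{-908564}\right)\right) - 1620942 = \left(-5100 + \left(\left(-260227\right) \left(- \frac{1}{1692818}\right) + 168195 \left(- \frac{1}{908564}\right)\right)\right) - 1620942 = \left(-5100 + \left(\frac{260227}{1692818} - \frac{168195}{908564}\right)\right) - 1620942 = \left(-5100 - \frac{24145319741}{769016746676}\right) - 1620942 = - \frac{3922009553367341}{769016746676} - 1620942 = - \frac{1250453552943856133}{769016746676}$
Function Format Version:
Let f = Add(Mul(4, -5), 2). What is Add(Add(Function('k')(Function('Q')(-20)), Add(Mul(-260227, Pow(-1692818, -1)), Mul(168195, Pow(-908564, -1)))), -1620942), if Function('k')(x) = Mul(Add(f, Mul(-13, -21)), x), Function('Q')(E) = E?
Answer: Rational(-1250453552943856133, 769016746676) ≈ -1.6260e+6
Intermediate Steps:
f = -18 (f = Add(-20, 2) = -18)
Function('k')(x) = Mul(255, x) (Function('k')(x) = Mul(Add(-18, Mul(-13, -21)), x) = Mul(Add(-18, 273), x) = Mul(255, x))
Add(Add(Function('k')(Function('Q')(-20)), Add(Mul(-260227, Pow(-1692818, -1)), Mul(168195, Pow(-908564, -1)))), -1620942) = Add(Add(Mul(255, -20), Add(Mul(-260227, Pow(-1692818, -1)), Mul(168195, Pow(-908564, -1)))), -1620942) = Add(Add(-5100, Add(Mul(-260227, Rational(-1, 1692818)), Mul(168195, Rational(-1, 908564)))), -1620942) = Add(Add(-5100, Add(Rational(260227, 1692818), Rational(-168195, 908564))), -1620942) = Add(Add(-5100, Rational(-24145319741, 769016746676)), -1620942) = Add(Rational(-3922009553367341, 769016746676), -1620942) = Rational(-1250453552943856133, 769016746676)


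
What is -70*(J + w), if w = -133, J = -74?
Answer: 14490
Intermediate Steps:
-70*(J + w) = -70*(-74 - 133) = -70*(-207) = 14490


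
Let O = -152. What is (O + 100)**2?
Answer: 2704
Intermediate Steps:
(O + 100)**2 = (-152 + 100)**2 = (-52)**2 = 2704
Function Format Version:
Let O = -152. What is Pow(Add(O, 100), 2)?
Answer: 2704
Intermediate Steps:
Pow(Add(O, 100), 2) = Pow(Add(-152, 100), 2) = Pow(-52, 2) = 2704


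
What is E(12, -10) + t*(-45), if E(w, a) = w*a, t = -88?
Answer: 3840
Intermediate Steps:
E(w, a) = a*w
E(12, -10) + t*(-45) = -10*12 - 88*(-45) = -120 + 3960 = 3840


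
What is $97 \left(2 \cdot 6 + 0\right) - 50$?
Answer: $1114$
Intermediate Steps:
$97 \left(2 \cdot 6 + 0\right) - 50 = 97 \left(12 + 0\right) - 50 = 97 \cdot 12 - 50 = 1164 - 50 = 1114$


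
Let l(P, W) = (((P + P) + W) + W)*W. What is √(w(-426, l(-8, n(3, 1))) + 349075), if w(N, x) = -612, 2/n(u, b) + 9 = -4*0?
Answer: √348463 ≈ 590.31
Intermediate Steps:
n(u, b) = -2/9 (n(u, b) = 2/(-9 - 4*0) = 2/(-9 + 0) = 2/(-9) = 2*(-⅑) = -2/9)
l(P, W) = W*(2*P + 2*W) (l(P, W) = ((2*P + W) + W)*W = ((W + 2*P) + W)*W = (2*P + 2*W)*W = W*(2*P + 2*W))
√(w(-426, l(-8, n(3, 1))) + 349075) = √(-612 + 349075) = √348463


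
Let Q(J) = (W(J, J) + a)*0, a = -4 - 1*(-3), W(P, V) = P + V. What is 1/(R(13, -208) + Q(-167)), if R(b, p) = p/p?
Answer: 1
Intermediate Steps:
R(b, p) = 1
a = -1 (a = -4 + 3 = -1)
Q(J) = 0 (Q(J) = ((J + J) - 1)*0 = (2*J - 1)*0 = (-1 + 2*J)*0 = 0)
1/(R(13, -208) + Q(-167)) = 1/(1 + 0) = 1/1 = 1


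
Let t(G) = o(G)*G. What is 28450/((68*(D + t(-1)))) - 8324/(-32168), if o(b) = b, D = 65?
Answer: 59533607/9023124 ≈ 6.5979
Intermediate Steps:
t(G) = G**2 (t(G) = G*G = G**2)
28450/((68*(D + t(-1)))) - 8324/(-32168) = 28450/((68*(65 + (-1)**2))) - 8324/(-32168) = 28450/((68*(65 + 1))) - 8324*(-1/32168) = 28450/((68*66)) + 2081/8042 = 28450/4488 + 2081/8042 = 28450*(1/4488) + 2081/8042 = 14225/2244 + 2081/8042 = 59533607/9023124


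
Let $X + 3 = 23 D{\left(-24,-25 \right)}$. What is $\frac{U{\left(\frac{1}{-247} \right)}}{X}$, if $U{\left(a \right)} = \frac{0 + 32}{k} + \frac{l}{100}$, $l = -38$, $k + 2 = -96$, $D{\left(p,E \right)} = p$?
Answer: $\frac{577}{453250} \approx 0.001273$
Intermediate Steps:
$k = -98$ ($k = -2 - 96 = -98$)
$X = -555$ ($X = -3 + 23 \left(-24\right) = -3 - 552 = -555$)
$U{\left(a \right)} = - \frac{1731}{2450}$ ($U{\left(a \right)} = \frac{0 + 32}{-98} - \frac{38}{100} = 32 \left(- \frac{1}{98}\right) - \frac{19}{50} = - \frac{16}{49} - \frac{19}{50} = - \frac{1731}{2450}$)
$\frac{U{\left(\frac{1}{-247} \right)}}{X} = - \frac{1731}{2450 \left(-555\right)} = \left(- \frac{1731}{2450}\right) \left(- \frac{1}{555}\right) = \frac{577}{453250}$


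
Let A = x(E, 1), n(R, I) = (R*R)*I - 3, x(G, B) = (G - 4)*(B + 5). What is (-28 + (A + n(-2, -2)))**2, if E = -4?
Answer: 7569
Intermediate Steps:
x(G, B) = (-4 + G)*(5 + B)
n(R, I) = -3 + I*R**2 (n(R, I) = R**2*I - 3 = I*R**2 - 3 = -3 + I*R**2)
A = -48 (A = -20 - 4*1 + 5*(-4) + 1*(-4) = -20 - 4 - 20 - 4 = -48)
(-28 + (A + n(-2, -2)))**2 = (-28 + (-48 + (-3 - 2*(-2)**2)))**2 = (-28 + (-48 + (-3 - 2*4)))**2 = (-28 + (-48 + (-3 - 8)))**2 = (-28 + (-48 - 11))**2 = (-28 - 59)**2 = (-87)**2 = 7569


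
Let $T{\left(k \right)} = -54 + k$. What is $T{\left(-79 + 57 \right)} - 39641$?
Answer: $-39717$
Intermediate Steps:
$T{\left(-79 + 57 \right)} - 39641 = \left(-54 + \left(-79 + 57\right)\right) - 39641 = \left(-54 - 22\right) - 39641 = -76 - 39641 = -39717$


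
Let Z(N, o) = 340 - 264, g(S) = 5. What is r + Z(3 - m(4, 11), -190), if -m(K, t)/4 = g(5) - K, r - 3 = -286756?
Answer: -286677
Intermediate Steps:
r = -286753 (r = 3 - 286756 = -286753)
m(K, t) = -20 + 4*K (m(K, t) = -4*(5 - K) = -20 + 4*K)
Z(N, o) = 76
r + Z(3 - m(4, 11), -190) = -286753 + 76 = -286677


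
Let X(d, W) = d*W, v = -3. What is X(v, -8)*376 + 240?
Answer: 9264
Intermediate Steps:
X(d, W) = W*d
X(v, -8)*376 + 240 = -8*(-3)*376 + 240 = 24*376 + 240 = 9024 + 240 = 9264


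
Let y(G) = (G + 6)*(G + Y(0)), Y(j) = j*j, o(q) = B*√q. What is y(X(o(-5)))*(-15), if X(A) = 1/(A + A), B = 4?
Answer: 3/64 + 9*I*√5/4 ≈ 0.046875 + 5.0312*I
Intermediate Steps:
o(q) = 4*√q
X(A) = 1/(2*A)
Y(j) = j²
y(G) = G*(6 + G) (y(G) = (G + 6)*(G + 0²) = (6 + G)*(G + 0) = (6 + G)*G = G*(6 + G))
y(X(o(-5)))*(-15) = ((1/(2*((4*√(-5)))))*(6 + 1/(2*((4*√(-5))))))*(-15) = ((1/(2*((4*(I*√5)))))*(6 + 1/(2*((4*(I*√5))))))*(-15) = ((1/(2*((4*I*√5))))*(6 + 1/(2*((4*I*√5)))))*(-15) = (((-I*√5/20)/2)*(6 + (-I*√5/20)/2))*(-15) = ((-I*√5/40)*(6 - I*√5/40))*(-15) = -I*√5*(6 - I*√5/40)/40*(-15) = 3*I*√5*(6 - I*√5/40)/8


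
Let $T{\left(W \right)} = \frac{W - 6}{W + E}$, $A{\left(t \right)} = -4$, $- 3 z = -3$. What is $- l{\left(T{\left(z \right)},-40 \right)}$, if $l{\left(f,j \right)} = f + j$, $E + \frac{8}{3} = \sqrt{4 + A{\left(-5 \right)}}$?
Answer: $37$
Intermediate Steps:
$z = 1$ ($z = \left(- \frac{1}{3}\right) \left(-3\right) = 1$)
$E = - \frac{8}{3}$ ($E = - \frac{8}{3} + \sqrt{4 - 4} = - \frac{8}{3} + \sqrt{0} = - \frac{8}{3} + 0 = - \frac{8}{3} \approx -2.6667$)
$T{\left(W \right)} = \frac{-6 + W}{- \frac{8}{3} + W}$ ($T{\left(W \right)} = \frac{W - 6}{W - \frac{8}{3}} = \frac{-6 + W}{- \frac{8}{3} + W}$)
$- l{\left(T{\left(z \right)},-40 \right)} = - (\frac{3 \left(-6 + 1\right)}{-8 + 3 \cdot 1} - 40) = - (3 \frac{1}{-8 + 3} \left(-5\right) - 40) = - (3 \frac{1}{-5} \left(-5\right) - 40) = - (3 \left(- \frac{1}{5}\right) \left(-5\right) - 40) = - (3 - 40) = \left(-1\right) \left(-37\right) = 37$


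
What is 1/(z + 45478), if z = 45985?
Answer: 1/91463 ≈ 1.0933e-5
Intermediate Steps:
1/(z + 45478) = 1/(45985 + 45478) = 1/91463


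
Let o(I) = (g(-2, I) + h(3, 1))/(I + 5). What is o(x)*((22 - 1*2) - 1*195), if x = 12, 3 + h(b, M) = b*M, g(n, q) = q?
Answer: -2100/17 ≈ -123.53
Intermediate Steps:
h(b, M) = -3 + M*b (h(b, M) = -3 + b*M = -3 + M*b)
o(I) = I/(5 + I) (o(I) = (I + (-3 + 1*3))/(I + 5) = (I + (-3 + 3))/(5 + I) = (I + 0)/(5 + I) = I/(5 + I))
o(x)*((22 - 1*2) - 1*195) = (12/(5 + 12))*((22 - 1*2) - 1*195) = (12/17)*((22 - 2) - 195) = (12*(1/17))*(20 - 195) = (12/17)*(-175) = -2100/17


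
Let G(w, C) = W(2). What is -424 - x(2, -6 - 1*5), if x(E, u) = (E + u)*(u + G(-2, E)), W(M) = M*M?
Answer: -487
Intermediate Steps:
W(M) = M²
G(w, C) = 4 (G(w, C) = 2² = 4)
x(E, u) = (4 + u)*(E + u) (x(E, u) = (E + u)*(u + 4) = (E + u)*(4 + u) = (4 + u)*(E + u))
-424 - x(2, -6 - 1*5) = -424 - ((-6 - 1*5)² + 4*2 + 4*(-6 - 1*5) + 2*(-6 - 1*5)) = -424 - ((-6 - 5)² + 8 + 4*(-6 - 5) + 2*(-6 - 5)) = -424 - ((-11)² + 8 + 4*(-11) + 2*(-11)) = -424 - (121 + 8 - 44 - 22) = -424 - 1*63 = -424 - 63 = -487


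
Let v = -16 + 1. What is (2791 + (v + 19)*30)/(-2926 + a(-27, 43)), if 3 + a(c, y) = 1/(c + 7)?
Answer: -58220/58581 ≈ -0.99384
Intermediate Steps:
v = -15
a(c, y) = -3 + 1/(7 + c) (a(c, y) = -3 + 1/(c + 7) = -3 + 1/(7 + c))
(2791 + (v + 19)*30)/(-2926 + a(-27, 43)) = (2791 + (-15 + 19)*30)/(-2926 + (-20 - 3*(-27))/(7 - 27)) = (2791 + 4*30)/(-2926 + (-20 + 81)/(-20)) = (2791 + 120)/(-2926 - 1/20*61) = 2911/(-2926 - 61/20) = 2911/(-58581/20) = 2911*(-20/58581) = -58220/58581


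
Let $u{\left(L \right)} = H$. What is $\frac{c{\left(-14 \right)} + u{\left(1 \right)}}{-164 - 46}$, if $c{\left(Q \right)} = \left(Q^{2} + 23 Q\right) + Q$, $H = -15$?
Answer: $\frac{31}{42} \approx 0.7381$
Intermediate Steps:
$u{\left(L \right)} = -15$
$c{\left(Q \right)} = Q^{2} + 24 Q$
$\frac{c{\left(-14 \right)} + u{\left(1 \right)}}{-164 - 46} = \frac{- 14 \left(24 - 14\right) - 15}{-164 - 46} = \frac{\left(-14\right) 10 - 15}{-210} = \left(-140 - 15\right) \left(- \frac{1}{210}\right) = \left(-155\right) \left(- \frac{1}{210}\right) = \frac{31}{42}$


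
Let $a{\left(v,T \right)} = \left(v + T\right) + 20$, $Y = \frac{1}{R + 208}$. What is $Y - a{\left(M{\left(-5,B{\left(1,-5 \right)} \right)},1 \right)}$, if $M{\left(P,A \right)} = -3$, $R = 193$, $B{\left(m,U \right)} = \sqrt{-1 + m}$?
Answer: $- \frac{7217}{401} \approx -17.997$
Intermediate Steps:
$Y = \frac{1}{401}$ ($Y = \frac{1}{193 + 208} = \frac{1}{401} \approx 0.0024938$)
$a{\left(v,T \right)} = 20 + T + v$ ($a{\left(v,T \right)} = \left(T + v\right) + 20 = 20 + T + v$)
$Y - a{\left(M{\left(-5,B{\left(1,-5 \right)} \right)},1 \right)} = \frac{1}{401} - \left(20 + 1 - 3\right) = \frac{1}{401} - 18 = - \frac{7217}{401}$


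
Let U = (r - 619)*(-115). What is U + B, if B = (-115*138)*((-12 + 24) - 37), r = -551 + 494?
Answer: 474490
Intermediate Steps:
r = -57
U = 77740 (U = (-57 - 619)*(-115) = -676*(-115) = 77740)
B = 396750 (B = -15870*(12 - 37) = -15870*(-25) = 396750)
U + B = 77740 + 396750 = 474490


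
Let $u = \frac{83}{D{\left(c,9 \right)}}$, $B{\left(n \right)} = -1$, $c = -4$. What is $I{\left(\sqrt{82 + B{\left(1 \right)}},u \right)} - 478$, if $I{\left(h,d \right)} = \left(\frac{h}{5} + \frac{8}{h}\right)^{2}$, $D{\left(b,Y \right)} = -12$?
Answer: $- \frac{953309}{2025} \approx -470.77$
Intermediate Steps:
$u = - \frac{83}{12}$ ($u = \frac{83}{-12} = 83 \left(- \frac{1}{12}\right) = - \frac{83}{12} \approx -6.9167$)
$I{\left(h,d \right)} = \left(\frac{8}{h} + \frac{h}{5}\right)^{2}$ ($I{\left(h,d \right)} = \left(h \frac{1}{5} + \frac{8}{h}\right)^{2} = \left(\frac{h}{5} + \frac{8}{h}\right)^{2} = \left(\frac{8}{h} + \frac{h}{5}\right)^{2}$)
$I{\left(\sqrt{82 + B{\left(1 \right)}},u \right)} - 478 = \frac{\left(40 + \left(\sqrt{82 - 1}\right)^{2}\right)^{2}}{25 \left(82 - 1\right)} - 478 = \frac{\left(40 + \left(\sqrt{81}\right)^{2}\right)^{2}}{25 \cdot 81} - 478 = \frac{\left(40 + 9^{2}\right)^{2}}{25 \cdot 81} - 478 = \frac{1}{25} \cdot \frac{1}{81} \left(40 + 81\right)^{2} - 478 = \frac{1}{25} \cdot \frac{1}{81} \cdot 121^{2} - 478 = \frac{1}{25} \cdot \frac{1}{81} \cdot 14641 - 478 = \frac{14641}{2025} - 478 = - \frac{953309}{2025}$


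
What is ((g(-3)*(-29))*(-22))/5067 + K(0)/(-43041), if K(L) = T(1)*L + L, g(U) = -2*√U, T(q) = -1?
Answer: -1276*I*√3/5067 ≈ -0.43617*I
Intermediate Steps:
K(L) = 0 (K(L) = -L + L = 0)
((g(-3)*(-29))*(-22))/5067 + K(0)/(-43041) = ((-2*I*√3*(-29))*(-22))/5067 + 0/(-43041) = ((-2*I*√3*(-29))*(-22))*(1/5067) + 0*(-1/43041) = ((-2*I*√3*(-29))*(-22))*(1/5067) + 0 = ((58*I*√3)*(-22))*(1/5067) + 0 = -1276*I*√3*(1/5067) + 0 = -1276*I*√3/5067 + 0 = -1276*I*√3/5067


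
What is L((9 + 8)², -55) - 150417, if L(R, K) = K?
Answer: -150472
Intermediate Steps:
L((9 + 8)², -55) - 150417 = -55 - 150417 = -150472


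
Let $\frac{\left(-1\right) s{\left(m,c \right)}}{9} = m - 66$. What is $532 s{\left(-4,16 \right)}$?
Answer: $335160$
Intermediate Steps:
$s{\left(m,c \right)} = 594 - 9 m$ ($s{\left(m,c \right)} = - 9 \left(m - 66\right) = - 9 \left(-66 + m\right) = 594 - 9 m$)
$532 s{\left(-4,16 \right)} = 532 \left(594 - -36\right) = 532 \left(594 + 36\right) = 532 \cdot 630 = 335160$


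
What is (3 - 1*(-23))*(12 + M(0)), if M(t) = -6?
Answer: 156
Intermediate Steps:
(3 - 1*(-23))*(12 + M(0)) = (3 - 1*(-23))*(12 - 6) = (3 + 23)*6 = 26*6 = 156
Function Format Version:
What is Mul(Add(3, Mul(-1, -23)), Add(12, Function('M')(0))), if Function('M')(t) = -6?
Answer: 156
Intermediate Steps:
Mul(Add(3, Mul(-1, -23)), Add(12, Function('M')(0))) = Mul(Add(3, Mul(-1, -23)), Add(12, -6)) = Mul(Add(3, 23), 6) = Mul(26, 6) = 156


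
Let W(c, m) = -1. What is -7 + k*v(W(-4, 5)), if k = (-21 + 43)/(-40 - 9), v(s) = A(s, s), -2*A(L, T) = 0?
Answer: -7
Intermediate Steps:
A(L, T) = 0 (A(L, T) = -1/2*0 = 0)
v(s) = 0
k = -22/49 (k = 22/(-49) = 22*(-1/49) = -22/49 ≈ -0.44898)
-7 + k*v(W(-4, 5)) = -7 - 22/49*0 = -7 + 0 = -7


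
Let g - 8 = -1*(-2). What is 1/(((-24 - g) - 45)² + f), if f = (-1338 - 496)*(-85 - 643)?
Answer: 1/1341393 ≈ 7.4549e-7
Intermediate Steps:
g = 10 (g = 8 - 1*(-2) = 8 + 2 = 10)
f = 1335152 (f = -1834*(-728) = 1335152)
1/(((-24 - g) - 45)² + f) = 1/(((-24 - 1*10) - 45)² + 1335152) = 1/(((-24 - 10) - 45)² + 1335152) = 1/((-34 - 45)² + 1335152) = 1/((-79)² + 1335152) = 1/(6241 + 1335152) = 1/1341393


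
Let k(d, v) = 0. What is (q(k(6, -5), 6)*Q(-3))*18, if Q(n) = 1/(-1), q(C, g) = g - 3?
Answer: -54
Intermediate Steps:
q(C, g) = -3 + g
Q(n) = -1
(q(k(6, -5), 6)*Q(-3))*18 = ((-3 + 6)*(-1))*18 = (3*(-1))*18 = -3*18 = -54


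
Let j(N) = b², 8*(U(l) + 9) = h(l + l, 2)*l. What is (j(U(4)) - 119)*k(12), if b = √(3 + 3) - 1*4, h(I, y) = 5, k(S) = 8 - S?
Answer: 388 + 32*√6 ≈ 466.38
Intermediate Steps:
U(l) = -9 + 5*l/8 (U(l) = -9 + (5*l)/8 = -9 + 5*l/8)
b = -4 + √6 (b = √6 - 4 = -4 + √6 ≈ -1.5505)
j(N) = (-4 + √6)²
(j(U(4)) - 119)*k(12) = ((4 - √6)² - 119)*(8 - 1*12) = (-119 + (4 - √6)²)*(8 - 12) = (-119 + (4 - √6)²)*(-4) = 476 - 4*(4 - √6)²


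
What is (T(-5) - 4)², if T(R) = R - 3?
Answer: 144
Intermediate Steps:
T(R) = -3 + R
(T(-5) - 4)² = ((-3 - 5) - 4)² = (-8 - 4)² = (-12)² = 144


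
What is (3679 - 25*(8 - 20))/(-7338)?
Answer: -3979/7338 ≈ -0.54225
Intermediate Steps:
(3679 - 25*(8 - 20))/(-7338) = (3679 - 25*(-12))*(-1/7338) = (3679 - 1*(-300))*(-1/7338) = (3679 + 300)*(-1/7338) = 3979*(-1/7338) = -3979/7338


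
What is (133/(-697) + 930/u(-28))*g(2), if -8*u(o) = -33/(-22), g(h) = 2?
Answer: -6914506/697 ≈ -9920.4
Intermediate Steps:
u(o) = -3/16 (u(o) = -(-33)/(8*(-22)) = -(-33)*(-1)/(8*22) = -⅛*3/2 = -3/16)
(133/(-697) + 930/u(-28))*g(2) = (133/(-697) + 930/(-3/16))*2 = (133*(-1/697) + 930*(-16/3))*2 = (-133/697 - 4960)*2 = -3457253/697*2 = -6914506/697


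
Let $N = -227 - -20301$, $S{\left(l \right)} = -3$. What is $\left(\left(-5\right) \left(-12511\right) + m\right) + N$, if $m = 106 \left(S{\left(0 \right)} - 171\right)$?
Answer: $64185$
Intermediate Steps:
$m = -18444$ ($m = 106 \left(-3 - 171\right) = 106 \left(-174\right) = -18444$)
$N = 20074$ ($N = -227 + 20301 = 20074$)
$\left(\left(-5\right) \left(-12511\right) + m\right) + N = \left(\left(-5\right) \left(-12511\right) - 18444\right) + 20074 = \left(62555 - 18444\right) + 20074 = 44111 + 20074 = 64185$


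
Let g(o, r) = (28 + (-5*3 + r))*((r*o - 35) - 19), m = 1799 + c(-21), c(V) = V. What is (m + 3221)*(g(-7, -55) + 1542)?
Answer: -61787640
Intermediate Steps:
m = 1778 (m = 1799 - 21 = 1778)
g(o, r) = (-54 + o*r)*(13 + r) (g(o, r) = (28 + (-15 + r))*((o*r - 35) - 19) = (13 + r)*((-35 + o*r) - 19) = (13 + r)*(-54 + o*r) = (-54 + o*r)*(13 + r))
(m + 3221)*(g(-7, -55) + 1542) = (1778 + 3221)*((-702 - 54*(-55) - 7*(-55)**2 + 13*(-7)*(-55)) + 1542) = 4999*((-702 + 2970 - 7*3025 + 5005) + 1542) = 4999*((-702 + 2970 - 21175 + 5005) + 1542) = 4999*(-13902 + 1542) = 4999*(-12360) = -61787640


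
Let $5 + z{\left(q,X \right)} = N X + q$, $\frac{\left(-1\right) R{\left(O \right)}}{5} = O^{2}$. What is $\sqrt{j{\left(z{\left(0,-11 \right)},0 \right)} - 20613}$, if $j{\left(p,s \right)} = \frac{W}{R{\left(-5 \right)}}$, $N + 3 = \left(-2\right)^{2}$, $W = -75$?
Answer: $\frac{i \sqrt{515310}}{5} \approx 143.57 i$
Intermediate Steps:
$N = 1$ ($N = -3 + \left(-2\right)^{2} = -3 + 4 = 1$)
$R{\left(O \right)} = - 5 O^{2}$
$z{\left(q,X \right)} = -5 + X + q$ ($z{\left(q,X \right)} = -5 + \left(1 X + q\right) = -5 + \left(X + q\right) = -5 + X + q$)
$j{\left(p,s \right)} = \frac{3}{5}$ ($j{\left(p,s \right)} = - \frac{75}{\left(-5\right) \left(-5\right)^{2}} = - \frac{75}{\left(-5\right) 25} = - \frac{75}{-125} = \left(-75\right) \left(- \frac{1}{125}\right) = \frac{3}{5}$)
$\sqrt{j{\left(z{\left(0,-11 \right)},0 \right)} - 20613} = \sqrt{\frac{3}{5} - 20613} = \sqrt{- \frac{103062}{5}} = \frac{i \sqrt{515310}}{5}$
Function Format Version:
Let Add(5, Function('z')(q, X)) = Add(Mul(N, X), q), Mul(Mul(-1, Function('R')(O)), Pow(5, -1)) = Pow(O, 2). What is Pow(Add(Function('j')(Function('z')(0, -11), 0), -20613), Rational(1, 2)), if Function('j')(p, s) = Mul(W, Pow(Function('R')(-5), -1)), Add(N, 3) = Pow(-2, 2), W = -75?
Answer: Mul(Rational(1, 5), I, Pow(515310, Rational(1, 2))) ≈ Mul(143.57, I)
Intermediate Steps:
N = 1 (N = Add(-3, Pow(-2, 2)) = Add(-3, 4) = 1)
Function('R')(O) = Mul(-5, Pow(O, 2))
Function('z')(q, X) = Add(-5, X, q) (Function('z')(q, X) = Add(-5, Add(Mul(1, X), q)) = Add(-5, Add(X, q)) = Add(-5, X, q))
Function('j')(p, s) = Rational(3, 5) (Function('j')(p, s) = Mul(-75, Pow(Mul(-5, Pow(-5, 2)), -1)) = Mul(-75, Pow(Mul(-5, 25), -1)) = Mul(-75, Pow(-125, -1)) = Mul(-75, Rational(-1, 125)) = Rational(3, 5))
Pow(Add(Function('j')(Function('z')(0, -11), 0), -20613), Rational(1, 2)) = Pow(Add(Rational(3, 5), -20613), Rational(1, 2)) = Pow(Rational(-103062, 5), Rational(1, 2)) = Mul(Rational(1, 5), I, Pow(515310, Rational(1, 2)))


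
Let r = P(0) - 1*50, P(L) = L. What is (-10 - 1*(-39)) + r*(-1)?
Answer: 79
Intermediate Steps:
r = -50 (r = 0 - 1*50 = 0 - 50 = -50)
(-10 - 1*(-39)) + r*(-1) = (-10 - 1*(-39)) - 50*(-1) = (-10 + 39) + 50 = 29 + 50 = 79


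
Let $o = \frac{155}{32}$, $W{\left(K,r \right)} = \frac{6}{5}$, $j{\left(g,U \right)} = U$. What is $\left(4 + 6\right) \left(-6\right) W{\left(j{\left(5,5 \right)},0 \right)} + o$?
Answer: $- \frac{2149}{32} \approx -67.156$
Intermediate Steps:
$W{\left(K,r \right)} = \frac{6}{5}$ ($W{\left(K,r \right)} = 6 \cdot \frac{1}{5} = \frac{6}{5}$)
$o = \frac{155}{32}$ ($o = 155 \cdot \frac{1}{32} = \frac{155}{32} \approx 4.8438$)
$\left(4 + 6\right) \left(-6\right) W{\left(j{\left(5,5 \right)},0 \right)} + o = \left(4 + 6\right) \left(-6\right) \frac{6}{5} + \frac{155}{32} = 10 \left(-6\right) \frac{6}{5} + \frac{155}{32} = \left(-60\right) \frac{6}{5} + \frac{155}{32} = -72 + \frac{155}{32} = - \frac{2149}{32}$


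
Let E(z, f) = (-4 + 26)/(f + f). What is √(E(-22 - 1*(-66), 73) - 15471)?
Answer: 2*I*√20611039/73 ≈ 124.38*I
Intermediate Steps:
E(z, f) = 11/f (E(z, f) = 22/((2*f)) = 22*(1/(2*f)) = 11/f)
√(E(-22 - 1*(-66), 73) - 15471) = √(11/73 - 15471) = √(-1129372/73) = 2*I*√20611039/73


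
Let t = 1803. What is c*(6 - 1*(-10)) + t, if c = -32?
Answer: 1291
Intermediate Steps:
c*(6 - 1*(-10)) + t = -32*(6 - 1*(-10)) + 1803 = -32*(6 + 10) + 1803 = -32*16 + 1803 = -512 + 1803 = 1291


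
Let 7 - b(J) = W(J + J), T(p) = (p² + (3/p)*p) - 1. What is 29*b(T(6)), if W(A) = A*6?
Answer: -13021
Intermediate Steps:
W(A) = 6*A
T(p) = 2 + p² (T(p) = (p² + 3) - 1 = (3 + p²) - 1 = 2 + p²)
b(J) = 7 - 12*J (b(J) = 7 - 6*(J + J) = 7 - 6*2*J = 7 - 12*J)
29*b(T(6)) = 29*(7 - 12*(2 + 6²)) = 29*(7 - 12*(2 + 36)) = 29*(7 - 12*38) = 29*(7 - 456) = 29*(-449) = -13021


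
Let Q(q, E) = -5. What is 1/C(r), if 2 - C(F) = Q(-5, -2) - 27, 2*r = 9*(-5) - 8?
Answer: 1/34 ≈ 0.029412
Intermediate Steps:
r = -53/2 (r = (9*(-5) - 8)/2 = (-45 - 8)/2 = (½)*(-53) = -53/2 ≈ -26.500)
C(F) = 34 (C(F) = 2 - (-5 - 27) = 2 - 1*(-32) = 2 + 32 = 34)
1/C(r) = 1/34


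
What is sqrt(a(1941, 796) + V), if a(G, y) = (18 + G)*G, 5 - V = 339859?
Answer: sqrt(3462565) ≈ 1860.8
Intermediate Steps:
V = -339854 (V = 5 - 1*339859 = 5 - 339859 = -339854)
a(G, y) = G*(18 + G)
sqrt(a(1941, 796) + V) = sqrt(1941*(18 + 1941) - 339854) = sqrt(1941*1959 - 339854) = sqrt(3802419 - 339854) = sqrt(3462565)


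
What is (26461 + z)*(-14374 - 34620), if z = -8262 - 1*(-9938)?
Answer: -1378544178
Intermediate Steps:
z = 1676 (z = -8262 + 9938 = 1676)
(26461 + z)*(-14374 - 34620) = (26461 + 1676)*(-14374 - 34620) = 28137*(-48994) = -1378544178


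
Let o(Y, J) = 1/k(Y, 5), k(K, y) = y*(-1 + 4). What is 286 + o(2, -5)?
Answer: 4291/15 ≈ 286.07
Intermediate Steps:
k(K, y) = 3*y (k(K, y) = y*3 = 3*y)
o(Y, J) = 1/15 (o(Y, J) = 1/(3*5) = 1/15)
286 + o(2, -5) = 286 + 1/15 = 4291/15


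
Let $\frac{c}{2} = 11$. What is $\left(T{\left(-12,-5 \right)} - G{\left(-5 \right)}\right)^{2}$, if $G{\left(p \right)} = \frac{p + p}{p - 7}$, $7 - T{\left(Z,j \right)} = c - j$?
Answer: $\frac{15625}{36} \approx 434.03$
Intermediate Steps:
$c = 22$ ($c = 2 \cdot 11 = 22$)
$T{\left(Z,j \right)} = -15 + j$ ($T{\left(Z,j \right)} = 7 - \left(22 - j\right) = 7 + \left(-22 + j\right) = -15 + j$)
$G{\left(p \right)} = \frac{2 p}{-7 + p}$
$\left(T{\left(-12,-5 \right)} - G{\left(-5 \right)}\right)^{2} = \left(\left(-15 - 5\right) - 2 \left(-5\right) \frac{1}{-7 - 5}\right)^{2} = \left(-20 - 2 \left(-5\right) \frac{1}{-12}\right)^{2} = \left(-20 - 2 \left(-5\right) \left(- \frac{1}{12}\right)\right)^{2} = \left(-20 - \frac{5}{6}\right)^{2} = \left(- \frac{125}{6}\right)^{2} = \frac{15625}{36}$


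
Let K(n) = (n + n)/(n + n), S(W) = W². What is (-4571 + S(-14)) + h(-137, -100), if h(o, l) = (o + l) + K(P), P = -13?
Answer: -4611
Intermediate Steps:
K(n) = 1 (K(n) = (2*n)/((2*n)) = (2*n)*(1/(2*n)) = 1)
h(o, l) = 1 + l + o (h(o, l) = (o + l) + 1 = (l + o) + 1 = 1 + l + o)
(-4571 + S(-14)) + h(-137, -100) = (-4571 + (-14)²) + (1 - 100 - 137) = (-4571 + 196) - 236 = -4375 - 236 = -4611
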